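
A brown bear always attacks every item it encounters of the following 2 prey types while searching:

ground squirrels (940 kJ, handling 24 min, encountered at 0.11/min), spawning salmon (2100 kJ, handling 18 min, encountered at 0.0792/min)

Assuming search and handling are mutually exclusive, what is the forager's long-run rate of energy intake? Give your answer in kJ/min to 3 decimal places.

Energy encountered per unit search time: 0.11×940 + 0.0792×2100 = 269.7 kJ/min.
Handling time per unit search time: 0.11×24 + 0.0792×18 = 4.066.
Rate = 269.7/(1 + 4.066) = 53.25 kJ/min.

53.245 kJ/min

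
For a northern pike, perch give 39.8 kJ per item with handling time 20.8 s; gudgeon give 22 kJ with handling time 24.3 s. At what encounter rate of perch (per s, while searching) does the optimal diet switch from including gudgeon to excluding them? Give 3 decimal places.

0.043 per s

At the threshold, the rate on perch alone equals the profitability of gudgeon: λ·39.8/(1 + λ·20.8) = 22/24.3 = 0.9053.
Rearranging, λ(39.8 − 0.9053×20.8) = 0.9053, so λ = 0.9053/20.97 = 0.04318 per s.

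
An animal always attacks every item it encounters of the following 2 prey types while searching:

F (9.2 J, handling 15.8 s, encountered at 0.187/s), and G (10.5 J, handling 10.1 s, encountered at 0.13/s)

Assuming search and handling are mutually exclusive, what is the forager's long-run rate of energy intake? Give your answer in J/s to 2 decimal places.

R = Σλ_iE_i / (1 + Σλ_ih_i)
Numerator: 0.187×9.2 + 0.13×10.5 = 3.085
Denominator: 1 + 0.187×15.8 + 0.13×10.1 = 5.268
R = 3.085/5.268 = 0.5857 J/s

0.59 J/s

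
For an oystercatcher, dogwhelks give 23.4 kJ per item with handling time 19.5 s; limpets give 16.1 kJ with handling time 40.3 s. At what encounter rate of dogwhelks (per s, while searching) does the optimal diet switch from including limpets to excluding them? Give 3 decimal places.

0.026 per s

Drop limpets once their profitability E₂/h₂ falls below the rate achievable on dogwhelks alone: E₂/h₂ = λE₁/(1 + λh₁).
Solve for λ: λE₁h₂ = E₂(1 + λh₁) → λ(E₁h₂ − E₂h₁) = E₂ → λ = E₂/(E₁h₂ − E₂h₁).
λ = 16.1/(23.4×40.3 − 16.1×19.5) = 16.1/629.1 = 0.02559 per s.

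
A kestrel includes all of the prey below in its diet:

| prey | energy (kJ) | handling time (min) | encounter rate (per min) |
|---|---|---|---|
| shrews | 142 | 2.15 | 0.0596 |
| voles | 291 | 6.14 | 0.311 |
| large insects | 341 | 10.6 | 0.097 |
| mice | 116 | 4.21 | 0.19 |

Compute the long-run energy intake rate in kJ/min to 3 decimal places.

R = (0.0596×142 + 0.311×291 + 0.097×341 + 0.19×116) / (1 + 0.0596×2.15 + 0.311×6.14 + 0.097×10.6 + 0.19×4.21) = 154.1/4.866 = 31.67 kJ/min.

31.666 kJ/min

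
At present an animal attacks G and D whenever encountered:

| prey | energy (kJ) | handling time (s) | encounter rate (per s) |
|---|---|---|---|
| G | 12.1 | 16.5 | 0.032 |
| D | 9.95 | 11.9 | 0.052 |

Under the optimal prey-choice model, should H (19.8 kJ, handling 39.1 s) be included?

On G and D alone, R = ΣλE/(1+Σλh) = 0.9046/2.147 = 0.4214 kJ/s.
H: E/h = 19.8/39.1 = 0.5064 kJ/s.
0.5064 > 0.4214, so adding H raises the average — include it.

Yes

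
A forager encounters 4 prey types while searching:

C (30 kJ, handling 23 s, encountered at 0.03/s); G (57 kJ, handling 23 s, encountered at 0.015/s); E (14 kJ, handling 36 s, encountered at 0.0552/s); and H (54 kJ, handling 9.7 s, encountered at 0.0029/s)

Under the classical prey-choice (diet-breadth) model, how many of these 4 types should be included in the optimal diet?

E/h in descending order: H 5.57, G 2.48, C 1.3, E 0.389 kJ/s. The optimal diet is the largest prefix of this list for which every included type satisfies E_i/h_i > R on the types above it.
Rate on top 1: 0.1523. G: 2.48 > 0.1523 → include.
Rate on top 2: 0.7367. C: 1.3 > 0.7367 → include.
Rate on top 3: 0.9266. E: 0.389 < 0.9266 → exclude; stop.
Optimal diet: H, G, C — 3 of 4 types.

3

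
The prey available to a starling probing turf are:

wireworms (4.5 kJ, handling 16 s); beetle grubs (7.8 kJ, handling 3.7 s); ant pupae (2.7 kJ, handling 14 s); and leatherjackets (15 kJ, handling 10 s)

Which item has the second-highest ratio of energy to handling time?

leatherjackets

In descending order of E/h:
beetle grubs: 7.8/3.7 = 2.11 kJ/s
leatherjackets: 15/10 = 1.5 kJ/s
wireworms: 4.5/16 = 0.281 kJ/s
ant pupae: 2.7/14 = 0.193 kJ/s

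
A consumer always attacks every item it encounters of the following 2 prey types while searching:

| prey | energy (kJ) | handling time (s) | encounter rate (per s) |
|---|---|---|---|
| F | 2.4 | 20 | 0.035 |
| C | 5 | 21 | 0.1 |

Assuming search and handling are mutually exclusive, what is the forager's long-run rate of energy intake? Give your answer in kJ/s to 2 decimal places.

R = Σλ_iE_i / (1 + Σλ_ih_i)
Numerator: 0.035×2.4 + 0.1×5 = 0.584
Denominator: 1 + 0.035×20 + 0.1×21 = 3.8
R = 0.584/3.8 = 0.1537 kJ/s

0.15 kJ/s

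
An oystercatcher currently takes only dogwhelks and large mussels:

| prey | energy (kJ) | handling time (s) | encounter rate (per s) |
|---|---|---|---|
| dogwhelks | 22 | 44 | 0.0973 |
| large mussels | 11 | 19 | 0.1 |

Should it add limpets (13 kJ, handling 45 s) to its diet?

No

Current rate: (0.0973×22 + 0.1×11)/(1 + 0.0973×44 + 0.1×19) = 0.4513 kJ/s.
limpets: E/h = 13/45 = 0.2889 kJ/s.
Since 0.2889 < R, time spent handling limpets is better spent searching.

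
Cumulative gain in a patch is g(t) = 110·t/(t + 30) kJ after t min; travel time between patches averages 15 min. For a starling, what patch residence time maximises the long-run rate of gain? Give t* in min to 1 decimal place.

Optimal t* satisfies g'(t*) = g(t*)/(T + t*).
g'(t) = 110·30/(t + 30)². Setting 110·30/(t+30)² = 110t/[(t+30)(15+t)] gives 30(15+t) = t(t+30), so t² = 30×15 = 450.
t* = √450 = 21.21 min.

21.2 min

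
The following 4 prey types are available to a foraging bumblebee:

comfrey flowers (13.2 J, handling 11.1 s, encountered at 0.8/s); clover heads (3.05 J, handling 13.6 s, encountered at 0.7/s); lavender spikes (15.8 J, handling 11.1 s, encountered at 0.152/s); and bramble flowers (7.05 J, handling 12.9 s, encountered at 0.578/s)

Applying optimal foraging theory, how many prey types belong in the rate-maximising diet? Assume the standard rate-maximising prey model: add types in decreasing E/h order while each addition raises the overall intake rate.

Rank by E/h (J/s): lavender spikes 1.42, comfrey flowers 1.19, bramble flowers 0.547, clover heads 0.224. Include each in turn until the next type's E/h falls below the running intake rate.
Rate on top 1: 0.8937. comfrey flowers: 1.19 > 0.8937 → include.
Rate on top 2: 1.121. bramble flowers: 0.547 < 1.121 → exclude; stop.
Optimal diet: lavender spikes, comfrey flowers — 2 of 4 types.

2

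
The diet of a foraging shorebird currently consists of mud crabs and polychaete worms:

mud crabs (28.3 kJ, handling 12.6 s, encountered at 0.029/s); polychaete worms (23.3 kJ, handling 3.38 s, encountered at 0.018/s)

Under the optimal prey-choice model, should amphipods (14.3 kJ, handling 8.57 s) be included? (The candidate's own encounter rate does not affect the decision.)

Yes

On mud crabs and polychaete worms alone, R = ΣλE/(1+Σλh) = 1.24/1.426 = 0.8695 kJ/s.
Profitability of amphipods: 14.3/8.57 = 1.669 kJ/s.
Since 1.669 > R, including amphipods increases the long-run rate.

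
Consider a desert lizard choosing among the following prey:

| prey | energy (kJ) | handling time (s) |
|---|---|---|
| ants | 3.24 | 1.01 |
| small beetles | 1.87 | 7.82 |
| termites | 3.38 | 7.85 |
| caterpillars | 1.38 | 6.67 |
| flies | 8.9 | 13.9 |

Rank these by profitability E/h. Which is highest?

ants

Profitability E/h (kJ/s): ants = 3.24/1.01 = 3.21, small beetles = 1.87/7.82 = 0.239, termites = 3.38/7.85 = 0.431, caterpillars = 1.38/6.67 = 0.207, flies = 8.9/13.9 = 0.64.
Ranked: ants > flies > termites > small beetles > caterpillars.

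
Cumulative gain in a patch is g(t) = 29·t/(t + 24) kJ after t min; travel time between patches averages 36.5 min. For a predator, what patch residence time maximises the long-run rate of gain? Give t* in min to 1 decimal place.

29.6 min

Optimal t* satisfies g'(t*) = g(t*)/(T + t*).
g'(t) = 29·24/(t + 24)². Setting 29·24/(t+24)² = 29t/[(t+24)(36.5+t)] gives 24(36.5+t) = t(t+24), so t² = 24×36.5 = 876.
t* = √876 = 29.6 min.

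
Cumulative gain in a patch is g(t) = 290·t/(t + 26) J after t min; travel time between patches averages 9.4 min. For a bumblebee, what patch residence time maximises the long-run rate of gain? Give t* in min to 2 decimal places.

15.63 min

Optimal t* satisfies g'(t*) = g(t*)/(T + t*).
g'(t) = 290·26/(t + 26)². Setting 290·26/(t+26)² = 290t/[(t+26)(9.4+t)] gives 26(9.4+t) = t(t+26), so t² = 26×9.4 = 244.4.
t* = √244.4 = 15.63 min.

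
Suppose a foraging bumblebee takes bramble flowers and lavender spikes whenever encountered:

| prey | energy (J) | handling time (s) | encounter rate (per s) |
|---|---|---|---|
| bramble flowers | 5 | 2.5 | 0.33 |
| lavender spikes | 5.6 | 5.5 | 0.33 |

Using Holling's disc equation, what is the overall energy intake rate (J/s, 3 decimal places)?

R = Σλ_iE_i / (1 + Σλ_ih_i)
Numerator: 0.33×5 + 0.33×5.6 = 3.498
Denominator: 1 + 0.33×2.5 + 0.33×5.5 = 3.64
R = 3.498/3.64 = 0.961 J/s

0.961 J/s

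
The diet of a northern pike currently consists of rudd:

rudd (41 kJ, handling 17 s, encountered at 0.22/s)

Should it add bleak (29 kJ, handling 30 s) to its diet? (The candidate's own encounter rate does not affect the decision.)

No

Intake rate on the current diet: R = (0.22×41) / (1 + 0.22×17) = 9.02/4.74 = 1.903 kJ/s.
Profitability of bleak: 29/30 = 0.9667 kJ/s.
0.9667 < 1.903, so adding bleak would lower the average — exclude it.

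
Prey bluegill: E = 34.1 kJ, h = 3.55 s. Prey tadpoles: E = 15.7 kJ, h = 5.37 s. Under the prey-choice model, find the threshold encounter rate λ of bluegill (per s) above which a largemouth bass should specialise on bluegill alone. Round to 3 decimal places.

At the threshold, the rate on bluegill alone equals the profitability of tadpoles: λ·34.1/(1 + λ·3.55) = 15.7/5.37 = 2.924.
Rearranging, λ(34.1 − 2.924×3.55) = 2.924, so λ = 2.924/23.72 = 0.1233 per s.

0.123 per s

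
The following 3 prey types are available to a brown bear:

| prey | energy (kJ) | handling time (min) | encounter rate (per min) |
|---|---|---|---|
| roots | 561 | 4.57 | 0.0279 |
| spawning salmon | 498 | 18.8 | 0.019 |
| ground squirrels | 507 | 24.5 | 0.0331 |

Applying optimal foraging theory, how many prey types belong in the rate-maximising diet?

3

E/h in descending order: roots 123, spawning salmon 26.5, ground squirrels 20.7 kJ/min. The optimal diet is the largest prefix of this list for which every included type satisfies E_i/h_i > R on the types above it.
Rate on top 1: 13.88. spawning salmon: 26.5 > 13.88 → include.
Rate on top 2: 16.92. ground squirrels: 20.7 > 16.92 → include.
Optimal diet: roots, spawning salmon, ground squirrels — 3 of 3 types.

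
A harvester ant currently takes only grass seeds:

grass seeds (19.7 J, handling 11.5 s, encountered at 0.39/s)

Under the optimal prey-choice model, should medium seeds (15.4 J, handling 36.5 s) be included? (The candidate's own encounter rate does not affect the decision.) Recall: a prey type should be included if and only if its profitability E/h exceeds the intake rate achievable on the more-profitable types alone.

No

On grass seeds alone, R = ΣλE/(1+Σλh) = 7.683/5.485 = 1.401 J/s.
medium seeds: E/h = 15.4/36.5 = 0.4219 J/s.
0.4219 < 1.401, so adding medium seeds would lower the average — exclude it.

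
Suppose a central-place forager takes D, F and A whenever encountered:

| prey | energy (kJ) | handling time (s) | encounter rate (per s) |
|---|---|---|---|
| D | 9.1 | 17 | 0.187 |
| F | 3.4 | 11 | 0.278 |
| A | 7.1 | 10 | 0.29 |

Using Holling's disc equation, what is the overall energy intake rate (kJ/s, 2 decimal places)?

Energy encountered per unit search time: 0.187×9.1 + 0.278×3.4 + 0.29×7.1 = 4.706 kJ/s.
Handling time per unit search time: 0.187×17 + 0.278×11 + 0.29×10 = 9.137.
Rate = 4.706/(1 + 9.137) = 0.4642 kJ/s.

0.46 kJ/s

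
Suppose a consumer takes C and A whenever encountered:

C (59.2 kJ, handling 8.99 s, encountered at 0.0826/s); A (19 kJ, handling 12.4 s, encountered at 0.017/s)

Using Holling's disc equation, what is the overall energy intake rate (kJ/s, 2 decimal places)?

Energy encountered per unit search time: 0.0826×59.2 + 0.017×19 = 5.213 kJ/s.
Handling time per unit search time: 0.0826×8.99 + 0.017×12.4 = 0.9534.
Rate = 5.213/(1 + 0.9534) = 2.669 kJ/s.

2.67 kJ/s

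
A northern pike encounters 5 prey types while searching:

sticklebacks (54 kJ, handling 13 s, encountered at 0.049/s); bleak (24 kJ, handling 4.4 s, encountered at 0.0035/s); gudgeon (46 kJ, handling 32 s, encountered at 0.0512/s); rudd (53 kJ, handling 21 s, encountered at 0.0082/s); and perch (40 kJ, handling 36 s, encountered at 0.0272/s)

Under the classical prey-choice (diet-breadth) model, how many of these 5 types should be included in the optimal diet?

3

E/h in descending order: bleak 5.45, sticklebacks 4.15, rudd 2.52, gudgeon 1.44, perch 1.11 kJ/s. The optimal diet is the largest prefix of this list for which every included type satisfies E_i/h_i > R on the types above it.
Rate on top 1: 0.08273. sticklebacks: 4.15 > 0.08273 → include.
Rate on top 2: 1.652. rudd: 2.52 > 1.652 → include.
Rate on top 3: 1.734. gudgeon: 1.44 < 1.734 → exclude; stop.
Optimal diet: bleak, sticklebacks, rudd — 3 of 5 types.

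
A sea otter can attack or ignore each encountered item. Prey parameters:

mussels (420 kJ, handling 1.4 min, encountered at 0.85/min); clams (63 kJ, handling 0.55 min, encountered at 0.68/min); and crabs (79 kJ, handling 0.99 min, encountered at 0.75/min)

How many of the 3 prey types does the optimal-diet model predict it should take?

E/h in descending order: mussels 300, clams 115, crabs 79.8 kJ/min. The optimal diet is the largest prefix of this list for which every included type satisfies E_i/h_i > R on the types above it.
Rate on top 1: 163. clams: 115 < 163 → exclude; stop.
Optimal diet: mussels — 1 of 3 types.

1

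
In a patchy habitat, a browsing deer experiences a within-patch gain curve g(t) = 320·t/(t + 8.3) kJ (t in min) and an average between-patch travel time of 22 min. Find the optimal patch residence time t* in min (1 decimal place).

Maximise g(t)/(T+t): set derivative to zero → g'(t)(T+t) = g(t).
g'(t) = 320·8.3/(t + 8.3)². Setting 320·8.3/(t+8.3)² = 320t/[(t+8.3)(22+t)] gives 8.3(22+t) = t(t+8.3), so t² = 8.3×22 = 182.6.
t* = √182.6 = 13.51 min.

13.5 min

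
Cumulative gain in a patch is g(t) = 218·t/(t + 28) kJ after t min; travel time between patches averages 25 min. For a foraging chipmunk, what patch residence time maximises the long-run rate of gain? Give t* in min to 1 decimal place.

Maximise g(t)/(T+t): set derivative to zero → g'(t)(T+t) = g(t).
g'(t) = 218·28/(t + 28)². Setting 218·28/(t+28)² = 218t/[(t+28)(25+t)] gives 28(25+t) = t(t+28), so t² = 28×25 = 700.
t* = √700 = 26.46 min.

26.5 min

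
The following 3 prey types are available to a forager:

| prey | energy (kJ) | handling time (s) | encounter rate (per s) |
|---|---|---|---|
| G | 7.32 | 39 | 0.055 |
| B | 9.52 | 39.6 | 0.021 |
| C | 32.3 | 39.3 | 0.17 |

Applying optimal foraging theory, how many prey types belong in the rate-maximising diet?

1

E/h in descending order: C 0.822, B 0.24, G 0.188 kJ/s. The optimal diet is the largest prefix of this list for which every included type satisfies E_i/h_i > R on the types above it.
Rate on top 1: 0.7149. B: 0.24 < 0.7149 → exclude; stop.
Optimal diet: C — 1 of 3 types.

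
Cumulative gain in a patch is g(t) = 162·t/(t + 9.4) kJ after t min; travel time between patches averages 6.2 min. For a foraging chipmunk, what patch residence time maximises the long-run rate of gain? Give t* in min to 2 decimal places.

7.63 min

Optimal t* satisfies g'(t*) = g(t*)/(T + t*).
g'(t) = 162·9.4/(t + 9.4)². Setting 162·9.4/(t+9.4)² = 162t/[(t+9.4)(6.2+t)] gives 9.4(6.2+t) = t(t+9.4), so t² = 9.4×6.2 = 58.28.
t* = √58.28 = 7.634 min.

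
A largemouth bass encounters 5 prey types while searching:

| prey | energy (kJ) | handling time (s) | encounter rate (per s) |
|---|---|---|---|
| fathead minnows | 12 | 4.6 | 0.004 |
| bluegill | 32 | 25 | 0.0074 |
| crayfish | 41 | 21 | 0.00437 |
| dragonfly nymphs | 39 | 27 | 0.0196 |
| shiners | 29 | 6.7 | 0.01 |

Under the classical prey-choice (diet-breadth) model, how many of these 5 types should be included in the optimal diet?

5

Profitabilities (E/h, kJ/s): shiners 4.33, fathead minnows 2.61, crayfish 1.95, dragonfly nymphs 1.44, bluegill 1.28. Add prey in this order while the next type's profitability exceeds the intake rate on those already taken.
Rate on top 1: 0.2718. fathead minnows: 2.61 > 0.2718 → include.
Rate on top 2: 0.3114. crayfish: 1.95 > 0.3114 → include.
Rate on top 3: 0.4393. dragonfly nymphs: 1.44 > 0.4393 → include.
Rate on top 4: 0.7511. bluegill: 1.28 > 0.7511 → include.
Optimal diet: shiners, fathead minnows, crayfish, dragonfly nymphs, bluegill — 5 of 5 types.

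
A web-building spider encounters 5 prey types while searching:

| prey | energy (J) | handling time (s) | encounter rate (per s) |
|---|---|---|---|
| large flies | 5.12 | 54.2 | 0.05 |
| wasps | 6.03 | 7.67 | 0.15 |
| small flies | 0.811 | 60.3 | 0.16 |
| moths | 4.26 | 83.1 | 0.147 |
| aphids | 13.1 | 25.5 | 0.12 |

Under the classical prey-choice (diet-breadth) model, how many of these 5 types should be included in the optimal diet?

2

Profitabilities (E/h, J/s): wasps 0.786, aphids 0.514, large flies 0.0945, moths 0.0513, small flies 0.0134. Add prey in this order while the next type's profitability exceeds the intake rate on those already taken.
Rate on top 1: 0.4206. aphids: 0.514 > 0.4206 → include.
Rate on top 2: 0.4753. large flies: 0.0945 < 0.4753 → exclude; stop.
Optimal diet: wasps, aphids — 2 of 5 types.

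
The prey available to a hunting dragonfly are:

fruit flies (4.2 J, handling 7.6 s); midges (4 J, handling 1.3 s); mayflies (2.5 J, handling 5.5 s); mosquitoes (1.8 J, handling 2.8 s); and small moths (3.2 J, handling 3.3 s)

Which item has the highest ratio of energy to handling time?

midges

In descending order of E/h:
midges: 4/1.3 = 3.08 J/s
small moths: 3.2/3.3 = 0.97 J/s
mosquitoes: 1.8/2.8 = 0.643 J/s
fruit flies: 4.2/7.6 = 0.553 J/s
mayflies: 2.5/5.5 = 0.455 J/s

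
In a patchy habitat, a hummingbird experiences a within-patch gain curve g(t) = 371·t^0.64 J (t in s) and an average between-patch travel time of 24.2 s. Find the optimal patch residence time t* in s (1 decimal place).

43.0 s

By the marginal value theorem, leave when the instantaneous gain rate g'(t) equals the habitat-wide average g(t)/(T + t).
g'(t) = 0.64·371·t^-0.36. Setting 0.64·371·t^-0.36 = 371·t^0.64/(24.2+t) gives 0.64(24.2+t) = t, so 0.36·t = 0.64×24.2.
t* = 0.64×24.2/0.36 = 43.02 s.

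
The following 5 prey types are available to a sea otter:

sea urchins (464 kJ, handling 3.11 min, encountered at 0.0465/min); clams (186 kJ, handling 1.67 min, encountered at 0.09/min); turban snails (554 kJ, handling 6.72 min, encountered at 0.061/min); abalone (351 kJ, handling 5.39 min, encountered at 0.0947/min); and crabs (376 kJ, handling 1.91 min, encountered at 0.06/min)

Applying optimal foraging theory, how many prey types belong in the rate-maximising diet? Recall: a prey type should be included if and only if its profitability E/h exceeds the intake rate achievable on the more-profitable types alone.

5

Rank by E/h (kJ/min): crabs 197, sea urchins 149, clams 111, turban snails 82.4, abalone 65.1. Include each in turn until the next type's E/h falls below the running intake rate.
Rate on top 1: 20.24. sea urchins: 149 > 20.24 → include.
Rate on top 2: 35.05. clams: 111 > 35.05 → include.
Rate on top 3: 43.19. turban snails: 82.4 > 43.19 → include.
Rate on top 4: 52.03. abalone: 65.1 > 52.03 → include.
Optimal diet: crabs, sea urchins, clams, turban snails, abalone — 5 of 5 types.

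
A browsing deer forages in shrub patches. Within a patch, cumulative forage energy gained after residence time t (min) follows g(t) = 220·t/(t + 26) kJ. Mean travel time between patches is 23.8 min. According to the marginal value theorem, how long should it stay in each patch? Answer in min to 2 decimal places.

24.88 min

By the marginal value theorem, leave when the instantaneous gain rate g'(t) equals the habitat-wide average g(t)/(T + t).
g'(t) = 220·26/(t + 26)². Setting 220·26/(t+26)² = 220t/[(t+26)(23.8+t)] gives 26(23.8+t) = t(t+26), so t² = 26×23.8 = 618.8.
t* = √618.8 = 24.88 min.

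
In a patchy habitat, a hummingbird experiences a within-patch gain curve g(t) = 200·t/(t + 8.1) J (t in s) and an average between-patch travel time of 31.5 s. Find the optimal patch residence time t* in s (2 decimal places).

15.97 s

Maximise g(t)/(T+t): set derivative to zero → g'(t)(T+t) = g(t).
g'(t) = 200·8.1/(t + 8.1)². Setting 200·8.1/(t+8.1)² = 200t/[(t+8.1)(31.5+t)] gives 8.1(31.5+t) = t(t+8.1), so t² = 8.1×31.5 = 255.1.
t* = √255.1 = 15.97 s.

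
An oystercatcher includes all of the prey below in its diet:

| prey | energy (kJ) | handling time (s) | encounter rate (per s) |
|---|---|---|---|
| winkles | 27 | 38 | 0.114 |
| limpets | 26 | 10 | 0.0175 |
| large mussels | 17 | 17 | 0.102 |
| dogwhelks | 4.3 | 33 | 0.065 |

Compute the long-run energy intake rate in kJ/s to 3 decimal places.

R = Σλ_iE_i / (1 + Σλ_ih_i)
Numerator: 0.114×27 + 0.0175×26 + 0.102×17 + 0.065×4.3 = 5.546
Denominator: 1 + 0.114×38 + 0.0175×10 + 0.102×17 + 0.065×33 = 9.386
R = 5.546/9.386 = 0.5909 kJ/s

0.591 kJ/s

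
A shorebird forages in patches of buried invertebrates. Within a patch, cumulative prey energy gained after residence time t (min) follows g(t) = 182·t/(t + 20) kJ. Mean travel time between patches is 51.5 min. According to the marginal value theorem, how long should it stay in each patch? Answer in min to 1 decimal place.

32.1 min

Maximise g(t)/(T+t): set derivative to zero → g'(t)(T+t) = g(t).
g'(t) = 182·20/(t + 20)². Setting 182·20/(t+20)² = 182t/[(t+20)(51.5+t)] gives 20(51.5+t) = t(t+20), so t² = 20×51.5 = 1030.
t* = √1030 = 32.09 min.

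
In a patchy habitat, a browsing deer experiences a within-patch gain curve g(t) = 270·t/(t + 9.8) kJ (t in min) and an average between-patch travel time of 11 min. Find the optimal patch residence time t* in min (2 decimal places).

10.38 min

Maximise g(t)/(T+t): set derivative to zero → g'(t)(T+t) = g(t).
g'(t) = 270·9.8/(t + 9.8)². Setting 270·9.8/(t+9.8)² = 270t/[(t+9.8)(11+t)] gives 9.8(11+t) = t(t+9.8), so t² = 9.8×11 = 107.8.
t* = √107.8 = 10.38 min.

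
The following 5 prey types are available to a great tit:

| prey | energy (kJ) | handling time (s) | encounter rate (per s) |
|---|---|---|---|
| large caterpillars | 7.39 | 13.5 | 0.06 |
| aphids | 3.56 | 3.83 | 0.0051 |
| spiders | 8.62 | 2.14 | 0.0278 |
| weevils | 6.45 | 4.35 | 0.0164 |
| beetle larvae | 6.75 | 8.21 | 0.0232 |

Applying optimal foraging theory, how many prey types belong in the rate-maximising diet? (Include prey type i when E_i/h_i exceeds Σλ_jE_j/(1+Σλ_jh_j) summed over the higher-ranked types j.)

5

Profitabilities (E/h, kJ/s): spiders 4.03, weevils 1.48, aphids 0.93, beetle larvae 0.822, large caterpillars 0.547. Add prey in this order while the next type's profitability exceeds the intake rate on those already taken.
Rate on top 1: 0.2262. weevils: 1.48 > 0.2262 → include.
Rate on top 2: 0.3055. aphids: 0.93 > 0.3055 → include.
Rate on top 3: 0.316. beetle larvae: 0.822 > 0.316 → include.
Rate on top 4: 0.3879. large caterpillars: 0.547 > 0.3879 → include.
Optimal diet: spiders, weevils, aphids, beetle larvae, large caterpillars — 5 of 5 types.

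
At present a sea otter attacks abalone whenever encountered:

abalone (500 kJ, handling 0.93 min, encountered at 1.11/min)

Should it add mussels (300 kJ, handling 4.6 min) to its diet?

On abalone alone, R = ΣλE/(1+Σλh) = 555/2.032 = 273.1 kJ/min.
mussels: E/h = 300/4.6 = 65.22 kJ/min.
Since 65.22 < R, time spent handling mussels is better spent searching.

No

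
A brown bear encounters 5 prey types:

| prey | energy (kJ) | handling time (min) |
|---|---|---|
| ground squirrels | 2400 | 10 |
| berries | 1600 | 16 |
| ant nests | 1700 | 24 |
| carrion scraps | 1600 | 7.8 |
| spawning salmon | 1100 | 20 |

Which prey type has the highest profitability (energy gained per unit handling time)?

Profitability E/h (kJ/min): ground squirrels = 2400/10 = 240, berries = 1600/16 = 100, ant nests = 1700/24 = 70.8, carrion scraps = 1600/7.8 = 205, spawning salmon = 1100/20 = 55.
Ranked: ground squirrels > carrion scraps > berries > ant nests > spawning salmon.

ground squirrels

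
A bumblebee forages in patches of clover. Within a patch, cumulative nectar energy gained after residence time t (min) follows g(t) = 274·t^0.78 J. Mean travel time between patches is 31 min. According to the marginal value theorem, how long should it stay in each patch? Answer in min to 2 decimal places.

109.91 min

Optimal t* satisfies g'(t*) = g(t*)/(T + t*).
g'(t) = 0.78·274·t^-0.22. Setting 0.78·274·t^-0.22 = 274·t^0.78/(31+t) gives 0.78(31+t) = t, so 0.22·t = 0.78×31.
t* = 0.78×31/0.22 = 109.9 min.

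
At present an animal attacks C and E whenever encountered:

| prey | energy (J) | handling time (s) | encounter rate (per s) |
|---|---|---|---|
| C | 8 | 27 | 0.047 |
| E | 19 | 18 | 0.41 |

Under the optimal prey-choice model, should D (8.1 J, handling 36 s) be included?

No

Intake rate on the current diet: R = (0.047×8 + 0.41×19) / (1 + 0.047×27 + 0.41×18) = 8.166/9.649 = 0.8463 J/s.
D: E/h = 8.1/36 = 0.225 J/s.
Since 0.225 < R, time spent handling D is better spent searching.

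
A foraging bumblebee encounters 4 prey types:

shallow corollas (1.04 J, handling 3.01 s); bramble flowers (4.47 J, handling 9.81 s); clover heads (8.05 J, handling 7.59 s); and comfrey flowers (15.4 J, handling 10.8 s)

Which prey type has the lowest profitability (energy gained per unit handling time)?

Profitability E/h (J/s): shallow corollas = 1.04/3.01 = 0.346, bramble flowers = 4.47/9.81 = 0.456, clover heads = 8.05/7.59 = 1.06, comfrey flowers = 15.4/10.8 = 1.43.
Ranked: comfrey flowers > clover heads > bramble flowers > shallow corollas.

shallow corollas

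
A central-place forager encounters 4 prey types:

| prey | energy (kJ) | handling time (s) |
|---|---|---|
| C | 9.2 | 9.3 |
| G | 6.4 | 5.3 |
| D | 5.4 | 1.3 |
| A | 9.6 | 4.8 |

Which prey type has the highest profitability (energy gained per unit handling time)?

D

Profitability E/h (kJ/s): C = 9.2/9.3 = 0.989, G = 6.4/5.3 = 1.21, D = 5.4/1.3 = 4.15, A = 9.6/4.8 = 2.
Ranked: D > A > G > C.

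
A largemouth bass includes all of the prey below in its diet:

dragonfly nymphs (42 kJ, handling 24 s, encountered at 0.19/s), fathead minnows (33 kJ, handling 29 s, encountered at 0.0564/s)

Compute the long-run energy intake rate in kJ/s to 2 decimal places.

1.37 kJ/s

R = Σλ_iE_i / (1 + Σλ_ih_i)
Numerator: 0.19×42 + 0.0564×33 = 9.841
Denominator: 1 + 0.19×24 + 0.0564×29 = 7.196
R = 9.841/7.196 = 1.368 kJ/s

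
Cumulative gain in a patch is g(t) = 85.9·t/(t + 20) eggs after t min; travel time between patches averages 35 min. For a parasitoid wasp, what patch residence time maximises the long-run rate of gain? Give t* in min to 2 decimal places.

Maximise g(t)/(T+t): set derivative to zero → g'(t)(T+t) = g(t).
g'(t) = 85.9·20/(t + 20)². Setting 85.9·20/(t+20)² = 85.9t/[(t+20)(35+t)] gives 20(35+t) = t(t+20), so t² = 20×35 = 700.
t* = √700 = 26.46 min.

26.46 min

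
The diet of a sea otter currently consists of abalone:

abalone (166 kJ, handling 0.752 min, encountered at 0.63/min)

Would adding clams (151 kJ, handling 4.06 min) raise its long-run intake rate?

No

On abalone alone, R = ΣλE/(1+Σλh) = 104.6/1.474 = 70.96 kJ/min.
Profitability of clams: 151/4.06 = 37.19 kJ/min.
Since 37.19 < R, time spent handling clams is better spent searching.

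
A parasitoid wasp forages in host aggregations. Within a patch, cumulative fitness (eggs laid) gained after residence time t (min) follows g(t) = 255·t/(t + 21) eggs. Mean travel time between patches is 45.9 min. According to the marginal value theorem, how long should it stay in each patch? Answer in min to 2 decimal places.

Maximise g(t)/(T+t): set derivative to zero → g'(t)(T+t) = g(t).
g'(t) = 255·21/(t + 21)². Setting 255·21/(t+21)² = 255t/[(t+21)(45.9+t)] gives 21(45.9+t) = t(t+21), so t² = 21×45.9 = 963.9.
t* = √963.9 = 31.05 min.

31.05 min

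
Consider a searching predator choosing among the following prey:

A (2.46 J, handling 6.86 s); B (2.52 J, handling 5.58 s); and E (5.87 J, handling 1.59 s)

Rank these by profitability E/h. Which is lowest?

A

In descending order of E/h:
E: 5.87/1.59 = 3.69 J/s
B: 2.52/5.58 = 0.452 J/s
A: 2.46/6.86 = 0.359 J/s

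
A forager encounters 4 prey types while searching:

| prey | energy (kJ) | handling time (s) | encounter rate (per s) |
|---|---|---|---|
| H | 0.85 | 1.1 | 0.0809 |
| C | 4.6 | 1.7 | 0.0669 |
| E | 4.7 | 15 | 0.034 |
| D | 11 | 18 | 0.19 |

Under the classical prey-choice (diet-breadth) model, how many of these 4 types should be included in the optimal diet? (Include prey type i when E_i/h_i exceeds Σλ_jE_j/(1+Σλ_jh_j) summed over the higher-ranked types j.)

Rank by E/h (kJ/s): C 2.71, H 0.773, D 0.611, E 0.313. Include each in turn until the next type's E/h falls below the running intake rate.
Rate on top 1: 0.2763. H: 0.773 > 0.2763 → include.
Rate on top 2: 0.313. D: 0.611 > 0.313 → include.
Rate on top 3: 0.5336. E: 0.313 < 0.5336 → exclude; stop.
Optimal diet: C, H, D — 3 of 4 types.

3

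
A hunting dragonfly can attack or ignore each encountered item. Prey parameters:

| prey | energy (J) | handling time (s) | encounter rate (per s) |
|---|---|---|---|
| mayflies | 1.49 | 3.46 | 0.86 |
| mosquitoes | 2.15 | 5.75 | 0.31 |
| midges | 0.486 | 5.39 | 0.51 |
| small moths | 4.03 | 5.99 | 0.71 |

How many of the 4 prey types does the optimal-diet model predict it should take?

1

Rank by E/h (J/s): small moths 0.673, mayflies 0.431, mosquitoes 0.374, midges 0.0902. Include each in turn until the next type's E/h falls below the running intake rate.
Rate on top 1: 0.5447. mayflies: 0.431 < 0.5447 → exclude; stop.
Optimal diet: small moths — 1 of 4 types.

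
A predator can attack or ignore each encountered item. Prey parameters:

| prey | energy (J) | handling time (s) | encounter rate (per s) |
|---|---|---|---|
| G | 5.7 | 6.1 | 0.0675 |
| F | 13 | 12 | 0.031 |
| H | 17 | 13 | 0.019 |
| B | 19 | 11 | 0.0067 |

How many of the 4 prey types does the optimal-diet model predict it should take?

Profitabilities (E/h, J/s): B 1.73, H 1.31, F 1.08, G 0.934. Add prey in this order while the next type's profitability exceeds the intake rate on those already taken.
Rate on top 1: 0.1186. H: 1.31 > 0.1186 → include.
Rate on top 2: 0.341. F: 1.08 > 0.341 → include.
Rate on top 3: 0.5041. G: 0.934 > 0.5041 → include.
Optimal diet: B, H, F, G — 4 of 4 types.

4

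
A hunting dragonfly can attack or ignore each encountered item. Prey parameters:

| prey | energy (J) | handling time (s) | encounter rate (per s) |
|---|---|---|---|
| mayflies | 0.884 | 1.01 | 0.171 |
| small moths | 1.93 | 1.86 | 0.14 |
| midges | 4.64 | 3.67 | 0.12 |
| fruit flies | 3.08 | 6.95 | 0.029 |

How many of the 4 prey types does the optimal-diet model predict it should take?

E/h in descending order: midges 1.26, small moths 1.04, mayflies 0.875, fruit flies 0.443 J/s. The optimal diet is the largest prefix of this list for which every included type satisfies E_i/h_i > R on the types above it.
Rate on top 1: 0.3866. small moths: 1.04 > 0.3866 → include.
Rate on top 2: 0.4862. mayflies: 0.875 > 0.4862 → include.
Rate on top 3: 0.5221. fruit flies: 0.443 < 0.5221 → exclude; stop.
Optimal diet: midges, small moths, mayflies — 3 of 4 types.

3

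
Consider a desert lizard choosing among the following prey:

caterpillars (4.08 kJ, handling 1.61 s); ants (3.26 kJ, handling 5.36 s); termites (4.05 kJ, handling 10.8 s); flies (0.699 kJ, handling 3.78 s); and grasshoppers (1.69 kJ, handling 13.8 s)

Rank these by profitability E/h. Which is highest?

caterpillars

Profitability E/h (kJ/s): caterpillars = 4.08/1.61 = 2.53, ants = 3.26/5.36 = 0.608, termites = 4.05/10.8 = 0.375, flies = 0.699/3.78 = 0.185, grasshoppers = 1.69/13.8 = 0.122.
Ranked: caterpillars > ants > termites > flies > grasshoppers.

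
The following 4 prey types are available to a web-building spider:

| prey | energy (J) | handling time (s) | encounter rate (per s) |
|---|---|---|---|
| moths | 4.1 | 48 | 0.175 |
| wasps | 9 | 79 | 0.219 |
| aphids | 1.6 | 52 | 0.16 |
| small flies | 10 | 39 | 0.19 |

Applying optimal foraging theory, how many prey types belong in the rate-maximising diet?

1

E/h in descending order: small flies 0.256, wasps 0.114, moths 0.0854, aphids 0.0308 J/s. The optimal diet is the largest prefix of this list for which every included type satisfies E_i/h_i > R on the types above it.
Rate on top 1: 0.2259. wasps: 0.114 < 0.2259 → exclude; stop.
Optimal diet: small flies — 1 of 4 types.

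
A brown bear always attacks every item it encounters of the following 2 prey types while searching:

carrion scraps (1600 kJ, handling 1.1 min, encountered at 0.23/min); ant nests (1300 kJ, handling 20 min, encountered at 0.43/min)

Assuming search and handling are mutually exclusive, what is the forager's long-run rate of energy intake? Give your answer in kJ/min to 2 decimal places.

94.08 kJ/min

Energy encountered per unit search time: 0.23×1600 + 0.43×1300 = 927 kJ/min.
Handling time per unit search time: 0.23×1.1 + 0.43×20 = 8.853.
Rate = 927/(1 + 8.853) = 94.08 kJ/min.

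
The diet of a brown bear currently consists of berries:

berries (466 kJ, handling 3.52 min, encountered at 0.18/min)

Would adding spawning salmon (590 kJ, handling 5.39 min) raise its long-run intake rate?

Yes

Intake rate on the current diet: R = (0.18×466) / (1 + 0.18×3.52) = 83.88/1.634 = 51.35 kJ/min.
Profitability of spawning salmon: 590/5.39 = 109.5 kJ/min.
109.5 > 51.35, so adding spawning salmon raises the average — include it.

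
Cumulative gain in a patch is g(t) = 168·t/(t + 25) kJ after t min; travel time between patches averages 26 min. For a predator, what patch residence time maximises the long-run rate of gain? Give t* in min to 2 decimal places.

Maximise g(t)/(T+t): set derivative to zero → g'(t)(T+t) = g(t).
g'(t) = 168·25/(t + 25)². Setting 168·25/(t+25)² = 168t/[(t+25)(26+t)] gives 25(26+t) = t(t+25), so t² = 25×26 = 650.
t* = √650 = 25.5 min.

25.50 min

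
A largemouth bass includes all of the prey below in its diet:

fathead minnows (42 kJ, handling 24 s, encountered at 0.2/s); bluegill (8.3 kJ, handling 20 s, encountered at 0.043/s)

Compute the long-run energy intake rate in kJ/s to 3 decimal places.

1.315 kJ/s

R = (0.2×42 + 0.043×8.3) / (1 + 0.2×24 + 0.043×20) = 8.757/6.66 = 1.315 kJ/s.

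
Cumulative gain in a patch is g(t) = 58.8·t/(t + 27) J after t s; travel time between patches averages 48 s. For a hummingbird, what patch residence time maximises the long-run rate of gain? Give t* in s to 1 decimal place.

36.0 s

Optimal t* satisfies g'(t*) = g(t*)/(T + t*).
g'(t) = 58.8·27/(t + 27)². Setting 58.8·27/(t+27)² = 58.8t/[(t+27)(48+t)] gives 27(48+t) = t(t+27), so t² = 27×48 = 1296.
t* = √1296 = 36 s.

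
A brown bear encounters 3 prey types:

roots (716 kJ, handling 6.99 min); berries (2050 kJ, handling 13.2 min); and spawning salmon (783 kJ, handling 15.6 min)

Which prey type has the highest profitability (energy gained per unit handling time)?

Profitability E/h (kJ/min): roots = 716/6.99 = 102, berries = 2050/13.2 = 155, spawning salmon = 783/15.6 = 50.2.
Ranked: berries > roots > spawning salmon.

berries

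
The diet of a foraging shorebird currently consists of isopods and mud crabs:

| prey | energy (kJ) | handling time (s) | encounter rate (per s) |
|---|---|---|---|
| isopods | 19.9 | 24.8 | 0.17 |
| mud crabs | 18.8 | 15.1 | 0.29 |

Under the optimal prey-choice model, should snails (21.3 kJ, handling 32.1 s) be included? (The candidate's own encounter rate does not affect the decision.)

Current rate: (0.17×19.9 + 0.29×18.8)/(1 + 0.17×24.8 + 0.29×15.1) = 0.9208 kJ/s.
Profitability of snails: 21.3/32.1 = 0.6636 kJ/s.
0.6636 < 0.9208, so adding snails would lower the average — exclude it.

No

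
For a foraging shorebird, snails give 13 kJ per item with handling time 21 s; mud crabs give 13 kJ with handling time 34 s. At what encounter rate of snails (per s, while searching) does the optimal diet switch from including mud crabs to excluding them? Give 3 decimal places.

0.077 per s

At the threshold, the rate on snails alone equals the profitability of mud crabs: λ·13/(1 + λ·21) = 13/34 = 0.3824.
Rearranging, λ(13 − 0.3824×21) = 0.3824, so λ = 0.3824/4.971 = 0.07692 per s.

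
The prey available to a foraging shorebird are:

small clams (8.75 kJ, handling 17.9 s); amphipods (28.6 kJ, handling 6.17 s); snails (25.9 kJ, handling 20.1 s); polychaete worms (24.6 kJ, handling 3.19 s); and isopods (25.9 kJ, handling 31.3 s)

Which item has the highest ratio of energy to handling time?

In descending order of E/h:
polychaete worms: 24.6/3.19 = 7.71 kJ/s
amphipods: 28.6/6.17 = 4.64 kJ/s
snails: 25.9/20.1 = 1.29 kJ/s
isopods: 25.9/31.3 = 0.827 kJ/s
small clams: 8.75/17.9 = 0.489 kJ/s

polychaete worms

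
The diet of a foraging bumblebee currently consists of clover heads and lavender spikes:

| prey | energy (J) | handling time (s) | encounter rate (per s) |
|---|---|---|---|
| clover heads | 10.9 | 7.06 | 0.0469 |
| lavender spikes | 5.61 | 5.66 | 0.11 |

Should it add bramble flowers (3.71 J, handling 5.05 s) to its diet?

Intake rate on the current diet: R = (0.0469×10.9 + 0.11×5.61) / (1 + 0.0469×7.06 + 0.11×5.66) = 1.128/1.954 = 0.5775 J/s.
Profitability of bramble flowers: 3.71/5.05 = 0.7347 J/s.
0.7347 > 0.5775, so adding bramble flowers raises the average — include it.

Yes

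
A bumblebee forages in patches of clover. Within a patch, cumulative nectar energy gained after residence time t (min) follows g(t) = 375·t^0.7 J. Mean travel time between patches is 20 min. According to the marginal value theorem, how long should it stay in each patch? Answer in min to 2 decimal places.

Maximise g(t)/(T+t): set derivative to zero → g'(t)(T+t) = g(t).
g'(t) = 0.7·375·t^-0.3. Setting 0.7·375·t^-0.3 = 375·t^0.7/(20+t) gives 0.7(20+t) = t, so 0.30·t = 0.7×20.
t* = 0.7×20/0.30 = 46.67 min.

46.67 min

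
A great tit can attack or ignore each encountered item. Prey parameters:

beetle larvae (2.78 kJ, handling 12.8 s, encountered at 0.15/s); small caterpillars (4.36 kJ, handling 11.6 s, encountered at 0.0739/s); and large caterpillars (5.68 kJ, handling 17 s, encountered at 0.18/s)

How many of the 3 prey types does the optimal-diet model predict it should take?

Rank by E/h (kJ/s): small caterpillars 0.376, large caterpillars 0.334, beetle larvae 0.217. Include each in turn until the next type's E/h falls below the running intake rate.
Rate on top 1: 0.1735. large caterpillars: 0.334 > 0.1735 → include.
Rate on top 2: 0.2734. beetle larvae: 0.217 < 0.2734 → exclude; stop.
Optimal diet: small caterpillars, large caterpillars — 2 of 3 types.

2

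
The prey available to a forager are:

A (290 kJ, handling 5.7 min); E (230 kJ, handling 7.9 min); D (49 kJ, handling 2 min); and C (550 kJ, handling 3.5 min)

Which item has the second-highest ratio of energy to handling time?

In descending order of E/h:
C: 550/3.5 = 157 kJ/min
A: 290/5.7 = 50.9 kJ/min
E: 230/7.9 = 29.1 kJ/min
D: 49/2 = 24.5 kJ/min

A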